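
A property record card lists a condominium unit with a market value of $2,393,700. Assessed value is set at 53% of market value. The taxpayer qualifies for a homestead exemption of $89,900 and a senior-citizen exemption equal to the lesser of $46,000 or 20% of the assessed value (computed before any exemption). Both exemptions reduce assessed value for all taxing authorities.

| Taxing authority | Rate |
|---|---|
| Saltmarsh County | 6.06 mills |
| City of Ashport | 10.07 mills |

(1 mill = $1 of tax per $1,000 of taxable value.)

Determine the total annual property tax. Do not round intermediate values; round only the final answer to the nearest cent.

Assessed value = $2,393,700 × 0.53 = $1,268,661
Senior-citizen exemption = min($46,000, 20% × $1,268,661) = min($46,000, $253,732.2) = $46,000 (dollar cap binds)
Taxable value = $1,268,661 − $89,900 − $46,000 = $1,132,761
Saltmarsh County: $1,132,761 × 0.00606 = $6,864.53166
City of Ashport: $1,132,761 × 0.01007 = $11,406.90327
Total = $18,271.43493

$18,271.43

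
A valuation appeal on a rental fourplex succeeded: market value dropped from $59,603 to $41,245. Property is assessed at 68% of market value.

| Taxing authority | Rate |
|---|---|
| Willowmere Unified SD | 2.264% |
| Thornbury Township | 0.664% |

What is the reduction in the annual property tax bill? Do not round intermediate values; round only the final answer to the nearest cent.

$365.52

Old assessed value = $59,603 × 0.68 = $40,530.04
New assessed value = $41,245 × 0.68 = $28,046.6
Combined rate = 0.02264 + 0.00664 = 0.02928
Old tax = $40,530.04 × 0.02928 = $1,186.7195712
New tax = $28,046.6 × 0.02928 = $821.204448
Reduction = $1,186.7195712 − $821.204448 = $365.5151232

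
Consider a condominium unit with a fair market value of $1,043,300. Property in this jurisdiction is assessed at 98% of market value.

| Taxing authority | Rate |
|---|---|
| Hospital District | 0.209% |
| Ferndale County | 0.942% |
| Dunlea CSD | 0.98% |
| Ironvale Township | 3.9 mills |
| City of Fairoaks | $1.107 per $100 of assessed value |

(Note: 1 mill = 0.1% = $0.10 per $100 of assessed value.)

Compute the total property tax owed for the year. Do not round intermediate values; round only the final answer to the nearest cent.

Assessed value = $1,043,300 × 0.98 = $1,022,434
Hospital District: $1,022,434 × 0.00209 = $2,136.88706
Ferndale County: $1,022,434 × 0.00942 = $9,631.32828
Dunlea CSD: $1,022,434 × 0.0098 = $10,019.8532
Ironvale Township: $1,022,434 × 0.0039 = $3,987.4926
City of Fairoaks: $1,022,434 × 0.01107 = $11,318.34438
Total = $37,093.90552

$37,093.91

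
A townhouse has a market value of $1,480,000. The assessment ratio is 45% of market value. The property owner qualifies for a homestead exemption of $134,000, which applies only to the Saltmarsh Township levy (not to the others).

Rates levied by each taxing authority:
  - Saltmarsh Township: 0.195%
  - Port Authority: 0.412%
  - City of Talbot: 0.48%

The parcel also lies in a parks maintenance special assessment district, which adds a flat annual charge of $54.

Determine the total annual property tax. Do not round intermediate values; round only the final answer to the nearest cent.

$7,032.12

Assessed value = $1,480,000 × 0.45 = $666,000
Saltmarsh Township: ($666,000 − $134,000) × 0.00195 = $532,000 × 0.00195 = $1,037.4
Port Authority: $666,000 × 0.00412 = $2,743.92
City of Talbot: $666,000 × 0.0048 = $3,196.8
Levies subtotal = $6,978.12
Total = $6,978.12 + $54 = $7,032.12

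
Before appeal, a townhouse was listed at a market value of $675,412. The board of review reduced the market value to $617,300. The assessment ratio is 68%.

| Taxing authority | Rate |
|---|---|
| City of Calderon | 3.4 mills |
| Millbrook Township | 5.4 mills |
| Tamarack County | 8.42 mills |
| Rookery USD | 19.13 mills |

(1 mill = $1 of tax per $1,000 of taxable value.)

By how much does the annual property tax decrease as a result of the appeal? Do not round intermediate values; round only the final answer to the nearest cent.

$1,436.41

Old assessed value = $675,412 × 0.68 = $459,280.16
New assessed value = $617,300 × 0.68 = $419,764
Combined rate = 0.0034 + 0.0054 + 0.00842 + 0.01913 = 0.03635
Old tax = $459,280.16 × 0.03635 = $16,694.833816
New tax = $419,764 × 0.03635 = $15,258.4214
Reduction = $16,694.833816 − $15,258.4214 = $1,436.412416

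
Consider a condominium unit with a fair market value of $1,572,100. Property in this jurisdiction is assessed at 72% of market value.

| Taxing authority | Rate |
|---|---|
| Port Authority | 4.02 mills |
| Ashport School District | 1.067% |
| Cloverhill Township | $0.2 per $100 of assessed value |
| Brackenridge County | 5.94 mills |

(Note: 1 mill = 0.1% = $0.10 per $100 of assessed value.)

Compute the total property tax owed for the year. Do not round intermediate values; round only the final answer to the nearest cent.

Assessed value = $1,572,100 × 0.72 = $1,131,912
Port Authority: $1,131,912 × 0.00402 = $4,550.28624
Ashport School District: $1,131,912 × 0.01067 = $12,077.50104
Cloverhill Township: $1,131,912 × 0.002 = $2,263.824
Brackenridge County: $1,131,912 × 0.00594 = $6,723.55728
Total = $25,615.16856

$25,615.17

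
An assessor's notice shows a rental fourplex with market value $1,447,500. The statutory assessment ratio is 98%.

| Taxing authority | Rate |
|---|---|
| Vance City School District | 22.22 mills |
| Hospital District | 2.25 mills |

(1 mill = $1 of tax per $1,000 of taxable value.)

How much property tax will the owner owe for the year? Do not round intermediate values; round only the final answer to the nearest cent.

$34,711.92

Assessed value = $1,447,500 × 0.98 = $1,418,550
Vance City School District: $1,418,550 × 0.02222 = $31,520.181
Hospital District: $1,418,550 × 0.00225 = $3,191.7375
Total = $31,520.181 + $3,191.7375 = $34,711.9185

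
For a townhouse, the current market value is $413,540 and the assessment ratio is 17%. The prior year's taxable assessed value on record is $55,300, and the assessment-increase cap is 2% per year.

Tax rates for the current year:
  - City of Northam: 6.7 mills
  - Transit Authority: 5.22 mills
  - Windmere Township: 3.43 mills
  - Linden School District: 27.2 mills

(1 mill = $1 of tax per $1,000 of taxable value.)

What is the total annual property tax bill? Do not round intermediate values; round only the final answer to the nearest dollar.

$2,400

Uncapped assessed value = $413,540 × 0.17 = $70,301.8
Cap limit = $55,300 × 1.02 = $56,406
Taxable assessed value = min($70,301.8, $56,406) = $56,406 (cap binds)
City of Northam: $56,406 × 0.0067 = $377.9202
Transit Authority: $56,406 × 0.00522 = $294.43932
Windmere Township: $56,406 × 0.00343 = $193.47258
Linden School District: $56,406 × 0.0272 = $1,534.2432
Total = $2,400.0753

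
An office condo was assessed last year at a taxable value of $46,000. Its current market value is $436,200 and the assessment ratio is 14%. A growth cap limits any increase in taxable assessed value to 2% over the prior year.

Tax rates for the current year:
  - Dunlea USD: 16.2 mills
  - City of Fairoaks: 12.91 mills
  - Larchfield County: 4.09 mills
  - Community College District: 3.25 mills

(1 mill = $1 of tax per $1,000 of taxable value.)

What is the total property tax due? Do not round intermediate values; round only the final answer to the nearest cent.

Uncapped assessed value = $436,200 × 0.14 = $61,068
Cap limit = $46,000 × 1.02 = $46,920
Taxable assessed value = min($61,068, $46,920) = $46,920 (cap binds)
Dunlea USD: $46,920 × 0.0162 = $760.104
City of Fairoaks: $46,920 × 0.01291 = $605.7372
Larchfield County: $46,920 × 0.00409 = $191.9028
Community College District: $46,920 × 0.00325 = $152.49
Total = $1,710.234

$1,710.23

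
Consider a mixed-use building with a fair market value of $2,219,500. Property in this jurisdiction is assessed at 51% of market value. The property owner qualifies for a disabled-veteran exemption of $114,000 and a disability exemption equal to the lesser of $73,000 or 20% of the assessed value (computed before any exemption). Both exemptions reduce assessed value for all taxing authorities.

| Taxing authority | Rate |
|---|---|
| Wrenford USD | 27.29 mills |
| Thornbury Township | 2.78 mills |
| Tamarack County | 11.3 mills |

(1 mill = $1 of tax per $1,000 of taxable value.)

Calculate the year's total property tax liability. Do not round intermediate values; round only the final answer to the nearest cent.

Assessed value = $2,219,500 × 0.51 = $1,131,945
Disability exemption = min($73,000, 20% × $1,131,945) = min($73,000, $226,389) = $73,000 (dollar cap binds)
Taxable value = $1,131,945 − $114,000 − $73,000 = $944,945
Wrenford USD: $944,945 × 0.02729 = $25,787.54905
Thornbury Township: $944,945 × 0.00278 = $2,626.9471
Tamarack County: $944,945 × 0.0113 = $10,677.8785
Total = $39,092.37465

$39,092.37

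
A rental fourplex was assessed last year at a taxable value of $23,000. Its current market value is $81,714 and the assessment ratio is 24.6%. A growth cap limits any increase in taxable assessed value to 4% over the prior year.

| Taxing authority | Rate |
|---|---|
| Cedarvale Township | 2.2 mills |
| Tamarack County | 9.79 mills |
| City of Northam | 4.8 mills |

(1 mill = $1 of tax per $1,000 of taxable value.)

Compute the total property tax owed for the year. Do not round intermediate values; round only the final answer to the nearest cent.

$337.51

Uncapped assessed value = $81,714 × 0.246 = $20,101.644
Cap limit = $23,000 × 1.04 = $23,920
Taxable assessed value = min($20,101.644, $23,920) = $20,101.644 (cap does not bind)
Cedarvale Township: $20,101.644 × 0.0022 = $44.2236168
Tamarack County: $20,101.644 × 0.00979 = $196.79509476
City of Northam: $20,101.644 × 0.0048 = $96.4878912
Total = $337.50660276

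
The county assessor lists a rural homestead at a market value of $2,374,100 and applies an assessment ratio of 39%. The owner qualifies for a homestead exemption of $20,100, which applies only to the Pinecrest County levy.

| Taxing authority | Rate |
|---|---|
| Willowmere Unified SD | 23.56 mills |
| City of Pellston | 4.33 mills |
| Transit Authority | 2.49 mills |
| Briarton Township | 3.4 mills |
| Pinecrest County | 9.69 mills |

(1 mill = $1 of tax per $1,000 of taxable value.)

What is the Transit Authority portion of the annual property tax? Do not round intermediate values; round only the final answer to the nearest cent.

$2,305.49

Assessed value = $2,374,100 × 0.39 = $925,899
Transit Authority taxable value = $925,899 (exemption does not apply)
Transit Authority levy = $925,899 × 0.00249 = $2,305.48851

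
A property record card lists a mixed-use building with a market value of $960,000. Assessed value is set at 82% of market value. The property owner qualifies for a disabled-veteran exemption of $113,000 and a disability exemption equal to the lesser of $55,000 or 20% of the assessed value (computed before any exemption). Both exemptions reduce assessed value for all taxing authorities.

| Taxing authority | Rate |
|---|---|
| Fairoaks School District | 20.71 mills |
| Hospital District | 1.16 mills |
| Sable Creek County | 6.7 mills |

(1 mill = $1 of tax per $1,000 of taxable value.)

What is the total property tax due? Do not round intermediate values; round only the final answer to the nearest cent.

Assessed value = $960,000 × 0.82 = $787,200
Disability exemption = min($55,000, 20% × $787,200) = min($55,000, $157,440) = $55,000 (dollar cap binds)
Taxable value = $787,200 − $113,000 − $55,000 = $619,200
Fairoaks School District: $619,200 × 0.02071 = $12,823.632
Hospital District: $619,200 × 0.00116 = $718.272
Sable Creek County: $619,200 × 0.0067 = $4,148.64
Total = $17,690.544

$17,690.54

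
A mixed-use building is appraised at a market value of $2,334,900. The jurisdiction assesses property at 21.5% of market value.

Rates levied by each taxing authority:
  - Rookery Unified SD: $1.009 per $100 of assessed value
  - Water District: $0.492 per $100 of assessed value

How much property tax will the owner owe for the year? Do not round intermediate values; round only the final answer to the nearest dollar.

Assessed value = $2,334,900 × 0.215 = $502,003.5
Rookery Unified SD: $502,003.5 × 0.01009 = $5,065.215315
Water District: $502,003.5 × 0.00492 = $2,469.85722
Total = $5,065.215315 + $2,469.85722 = $7,535.072535

$7,535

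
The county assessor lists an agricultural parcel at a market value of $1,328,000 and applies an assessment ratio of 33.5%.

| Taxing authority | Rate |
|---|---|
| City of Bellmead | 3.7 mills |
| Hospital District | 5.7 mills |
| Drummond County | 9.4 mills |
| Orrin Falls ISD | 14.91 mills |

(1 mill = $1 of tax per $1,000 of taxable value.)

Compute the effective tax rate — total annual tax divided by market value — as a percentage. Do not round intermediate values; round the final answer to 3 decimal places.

1.129%

Assessed value = $1,328,000 × 0.335 = $444,880
City of Bellmead: $444,880 × 0.0037 = $1,646.056
Hospital District: $444,880 × 0.0057 = $2,535.816
Drummond County: $444,880 × 0.0094 = $4,181.872
Orrin Falls ISD: $444,880 × 0.01491 = $6,633.1608
Total tax = $14,996.9048
Effective rate = $14,996.9048 ÷ $1,328,000 = 1.129% of market value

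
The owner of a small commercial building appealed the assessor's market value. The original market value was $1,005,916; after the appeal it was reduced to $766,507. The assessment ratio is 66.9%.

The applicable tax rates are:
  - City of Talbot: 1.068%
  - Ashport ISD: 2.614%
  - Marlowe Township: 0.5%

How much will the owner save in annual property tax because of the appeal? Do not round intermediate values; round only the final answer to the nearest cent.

Old assessed value = $1,005,916 × 0.669 = $672,957.804
New assessed value = $766,507 × 0.669 = $512,793.183
Combined rate = 0.01068 + 0.02614 + 0.005 = 0.04182
Old tax = $672,957.804 × 0.04182 = $28,143.09536328
New tax = $512,793.183 × 0.04182 = $21,445.01091306
Reduction = $28,143.09536328 − $21,445.01091306 = $6,698.08445022

$6,698.08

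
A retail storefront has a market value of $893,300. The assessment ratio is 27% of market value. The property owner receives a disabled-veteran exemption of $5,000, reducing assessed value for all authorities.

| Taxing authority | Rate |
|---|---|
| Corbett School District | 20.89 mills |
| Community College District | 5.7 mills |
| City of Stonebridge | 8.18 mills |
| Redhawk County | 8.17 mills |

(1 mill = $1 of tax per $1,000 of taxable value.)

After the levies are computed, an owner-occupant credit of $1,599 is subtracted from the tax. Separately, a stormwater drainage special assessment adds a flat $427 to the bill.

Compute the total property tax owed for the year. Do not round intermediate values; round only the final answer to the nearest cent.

Assessed value = $893,300 × 0.27 = $241,191
Taxable value = $241,191 − $5,000 = $236,191
Corbett School District: $236,191 × 0.02089 = $4,934.02999
Community College District: $236,191 × 0.0057 = $1,346.2887
City of Stonebridge: $236,191 × 0.00818 = $1,932.04238
Redhawk County: $236,191 × 0.00817 = $1,929.68047
Levies subtotal = $10,142.04154
After credit = $10,142.04154 − $1,599 = $8,543.04154
Total = $8,543.04154 + $427 = $8,970.04154

$8,970.04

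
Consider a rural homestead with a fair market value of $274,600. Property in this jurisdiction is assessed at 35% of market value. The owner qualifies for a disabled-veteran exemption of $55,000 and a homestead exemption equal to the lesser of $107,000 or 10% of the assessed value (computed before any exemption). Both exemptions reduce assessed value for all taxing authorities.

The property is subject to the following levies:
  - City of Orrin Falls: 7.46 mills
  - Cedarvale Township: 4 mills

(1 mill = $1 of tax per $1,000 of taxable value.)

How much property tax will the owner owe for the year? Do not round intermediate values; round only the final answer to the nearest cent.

Assessed value = $274,600 × 0.35 = $96,110
Homestead exemption = min($107,000, 10% × $96,110) = min($107,000, $9,611) = $9,611 (percentage binds)
Taxable value = $96,110 − $55,000 − $9,611 = $31,499
City of Orrin Falls: $31,499 × 0.00746 = $234.98254
Cedarvale Township: $31,499 × 0.004 = $125.996
Total = $360.97854

$360.98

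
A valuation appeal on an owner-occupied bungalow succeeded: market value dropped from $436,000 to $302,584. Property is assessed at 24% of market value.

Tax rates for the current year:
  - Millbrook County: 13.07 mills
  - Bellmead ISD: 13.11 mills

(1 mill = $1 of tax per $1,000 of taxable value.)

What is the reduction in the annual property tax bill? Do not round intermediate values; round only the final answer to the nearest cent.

$838.28

Old assessed value = $436,000 × 0.24 = $104,640
New assessed value = $302,584 × 0.24 = $72,620.16
Combined rate = 0.01307 + 0.01311 = 0.02618
Old tax = $104,640 × 0.02618 = $2,739.4752
New tax = $72,620.16 × 0.02618 = $1,901.1957888
Reduction = $2,739.4752 − $1,901.1957888 = $838.2794112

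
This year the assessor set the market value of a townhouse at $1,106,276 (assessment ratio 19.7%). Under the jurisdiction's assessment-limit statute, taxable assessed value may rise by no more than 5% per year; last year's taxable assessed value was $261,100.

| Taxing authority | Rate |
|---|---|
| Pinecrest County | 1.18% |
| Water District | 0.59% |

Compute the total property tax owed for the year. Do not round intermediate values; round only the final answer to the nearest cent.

$3,857.47

Uncapped assessed value = $1,106,276 × 0.197 = $217,936.372
Cap limit = $261,100 × 1.05 = $274,155
Taxable assessed value = min($217,936.372, $274,155) = $217,936.372 (cap does not bind)
Pinecrest County: $217,936.372 × 0.0118 = $2,571.6491896
Water District: $217,936.372 × 0.0059 = $1,285.8245948
Total = $3,857.4737844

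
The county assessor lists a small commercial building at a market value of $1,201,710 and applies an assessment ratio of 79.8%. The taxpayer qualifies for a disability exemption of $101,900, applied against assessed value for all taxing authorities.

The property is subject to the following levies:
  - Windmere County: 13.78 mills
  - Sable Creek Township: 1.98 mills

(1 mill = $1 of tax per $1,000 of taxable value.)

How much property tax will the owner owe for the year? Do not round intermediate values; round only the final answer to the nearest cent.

$13,507.34

Assessed value = $1,201,710 × 0.798 = $958,964.58
Taxable value = $958,964.58 − $101,900 = $857,064.58
Windmere County: $857,064.58 × 0.01378 = $11,810.3499124
Sable Creek Township: $857,064.58 × 0.00198 = $1,696.9878684
Total = $11,810.3499124 + $1,696.9878684 = $13,507.3377808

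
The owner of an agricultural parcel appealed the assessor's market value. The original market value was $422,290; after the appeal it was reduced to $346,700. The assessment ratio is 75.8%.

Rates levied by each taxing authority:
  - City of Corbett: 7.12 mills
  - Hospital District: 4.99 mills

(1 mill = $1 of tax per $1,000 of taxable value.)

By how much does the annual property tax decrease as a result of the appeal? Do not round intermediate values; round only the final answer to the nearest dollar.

$694

Old assessed value = $422,290 × 0.758 = $320,095.82
New assessed value = $346,700 × 0.758 = $262,798.6
Combined rate = 0.00712 + 0.00499 = 0.01211
Old tax = $320,095.82 × 0.01211 = $3,876.3603802
New tax = $262,798.6 × 0.01211 = $3,182.491046
Reduction = $3,876.3603802 − $3,182.491046 = $693.8693342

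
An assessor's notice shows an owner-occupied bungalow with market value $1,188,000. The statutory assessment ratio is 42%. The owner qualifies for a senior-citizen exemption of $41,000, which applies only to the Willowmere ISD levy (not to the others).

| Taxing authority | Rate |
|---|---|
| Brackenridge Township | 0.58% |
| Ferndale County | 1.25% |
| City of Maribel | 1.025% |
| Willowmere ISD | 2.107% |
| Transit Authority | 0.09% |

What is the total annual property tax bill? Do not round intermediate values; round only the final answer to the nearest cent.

Assessed value = $1,188,000 × 0.42 = $498,960
Brackenridge Township: $498,960 × 0.0058 = $2,893.968
Ferndale County: $498,960 × 0.0125 = $6,237
City of Maribel: $498,960 × 0.01025 = $5,114.34
Willowmere ISD: ($498,960 − $41,000) × 0.02107 = $457,960 × 0.02107 = $9,649.2172
Transit Authority: $498,960 × 0.0009 = $449.064
Total = $24,343.5892

$24,343.59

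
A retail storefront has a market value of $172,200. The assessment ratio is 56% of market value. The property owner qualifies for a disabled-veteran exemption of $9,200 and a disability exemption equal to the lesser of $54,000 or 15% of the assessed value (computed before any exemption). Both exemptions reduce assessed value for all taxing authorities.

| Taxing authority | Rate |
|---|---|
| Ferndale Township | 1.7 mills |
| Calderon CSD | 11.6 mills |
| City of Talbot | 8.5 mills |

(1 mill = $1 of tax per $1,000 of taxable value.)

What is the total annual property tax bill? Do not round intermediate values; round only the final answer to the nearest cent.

Assessed value = $172,200 × 0.56 = $96,432
Disability exemption = min($54,000, 15% × $96,432) = min($54,000, $14,464.8) = $14,464.8 (percentage binds)
Taxable value = $96,432 − $9,200 − $14,464.8 = $72,767.2
Ferndale Township: $72,767.2 × 0.0017 = $123.70424
Calderon CSD: $72,767.2 × 0.0116 = $844.09952
City of Talbot: $72,767.2 × 0.0085 = $618.5212
Total = $1,586.32496

$1,586.32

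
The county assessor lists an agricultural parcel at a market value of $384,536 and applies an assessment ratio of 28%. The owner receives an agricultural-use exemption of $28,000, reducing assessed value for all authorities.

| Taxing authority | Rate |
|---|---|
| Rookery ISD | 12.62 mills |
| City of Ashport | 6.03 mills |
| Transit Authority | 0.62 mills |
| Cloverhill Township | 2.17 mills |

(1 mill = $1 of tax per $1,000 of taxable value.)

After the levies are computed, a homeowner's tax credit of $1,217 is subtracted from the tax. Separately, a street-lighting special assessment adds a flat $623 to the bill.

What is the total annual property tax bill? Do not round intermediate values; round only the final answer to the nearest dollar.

Assessed value = $384,536 × 0.28 = $107,670.08
Taxable value = $107,670.08 − $28,000 = $79,670.08
Rookery ISD: $79,670.08 × 0.01262 = $1,005.4364096
City of Ashport: $79,670.08 × 0.00603 = $480.4105824
Transit Authority: $79,670.08 × 0.00062 = $49.3954496
Cloverhill Township: $79,670.08 × 0.00217 = $172.8840736
Levies subtotal = $1,708.1265152
After credit = $1,708.1265152 − $1,217 = $491.1265152
Total = $491.1265152 + $623 = $1,114.1265152

$1,114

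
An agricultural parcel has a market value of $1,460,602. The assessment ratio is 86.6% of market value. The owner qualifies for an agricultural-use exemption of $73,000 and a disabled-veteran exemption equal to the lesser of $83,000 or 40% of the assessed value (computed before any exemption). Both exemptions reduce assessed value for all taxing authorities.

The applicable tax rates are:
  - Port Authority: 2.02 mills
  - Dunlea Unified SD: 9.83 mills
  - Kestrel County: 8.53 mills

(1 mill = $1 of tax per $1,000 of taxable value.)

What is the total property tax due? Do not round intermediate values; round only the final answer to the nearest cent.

$22,599.00

Assessed value = $1,460,602 × 0.866 = $1,264,881.332
Disabled-veteran exemption = min($83,000, 40% × $1,264,881.332) = min($83,000, $505,952.5328) = $83,000 (dollar cap binds)
Taxable value = $1,264,881.332 − $73,000 − $83,000 = $1,108,881.332
Port Authority: $1,108,881.332 × 0.00202 = $2,239.94029064
Dunlea Unified SD: $1,108,881.332 × 0.00983 = $10,900.30349356
Kestrel County: $1,108,881.332 × 0.00853 = $9,458.75776196
Total = $22,599.00154616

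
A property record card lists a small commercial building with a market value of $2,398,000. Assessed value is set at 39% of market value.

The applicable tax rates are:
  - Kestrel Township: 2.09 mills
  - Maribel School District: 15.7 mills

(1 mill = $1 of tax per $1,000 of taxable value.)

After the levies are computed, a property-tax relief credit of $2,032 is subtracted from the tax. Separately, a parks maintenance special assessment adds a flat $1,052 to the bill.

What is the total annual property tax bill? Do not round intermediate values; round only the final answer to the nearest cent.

Assessed value = $2,398,000 × 0.39 = $935,220
Kestrel Township: $935,220 × 0.00209 = $1,954.6098
Maribel School District: $935,220 × 0.0157 = $14,682.954
Levies subtotal = $16,637.5638
After credit = $16,637.5638 − $2,032 = $14,605.5638
Total = $14,605.5638 + $1,052 = $15,657.5638

$15,657.56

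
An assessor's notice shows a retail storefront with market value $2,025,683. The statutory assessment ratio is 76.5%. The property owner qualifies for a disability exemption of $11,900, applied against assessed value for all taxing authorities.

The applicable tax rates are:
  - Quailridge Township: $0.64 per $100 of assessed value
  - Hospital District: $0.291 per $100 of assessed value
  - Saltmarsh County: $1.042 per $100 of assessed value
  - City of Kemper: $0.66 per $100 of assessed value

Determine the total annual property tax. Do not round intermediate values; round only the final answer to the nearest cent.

Assessed value = $2,025,683 × 0.765 = $1,549,647.495
Taxable value = $1,549,647.495 − $11,900 = $1,537,747.495
Quailridge Township: $1,537,747.495 × 0.0064 = $9,841.583968
Hospital District: $1,537,747.495 × 0.00291 = $4,474.84521045
Saltmarsh County: $1,537,747.495 × 0.01042 = $16,023.3288979
City of Kemper: $1,537,747.495 × 0.0066 = $10,149.133467
Total = $9,841.583968 + $4,474.84521045 + $16,023.3288979 + $10,149.133467 = $40,488.89154335

$40,488.89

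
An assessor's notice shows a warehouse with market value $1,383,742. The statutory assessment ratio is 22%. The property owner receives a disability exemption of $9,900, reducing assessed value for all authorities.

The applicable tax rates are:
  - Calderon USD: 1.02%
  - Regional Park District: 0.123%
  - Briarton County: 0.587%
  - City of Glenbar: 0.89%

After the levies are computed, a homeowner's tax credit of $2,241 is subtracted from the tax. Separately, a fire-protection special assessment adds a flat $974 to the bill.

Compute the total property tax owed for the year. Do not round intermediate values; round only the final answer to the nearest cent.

$6,449.51

Assessed value = $1,383,742 × 0.22 = $304,423.24
Taxable value = $304,423.24 − $9,900 = $294,523.24
Calderon USD: $294,523.24 × 0.0102 = $3,004.137048
Regional Park District: $294,523.24 × 0.00123 = $362.2635852
Briarton County: $294,523.24 × 0.00587 = $1,728.8514188
City of Glenbar: $294,523.24 × 0.0089 = $2,621.256836
Levies subtotal = $7,716.508888
After credit = $7,716.508888 − $2,241 = $5,475.508888
Total = $5,475.508888 + $974 = $6,449.508888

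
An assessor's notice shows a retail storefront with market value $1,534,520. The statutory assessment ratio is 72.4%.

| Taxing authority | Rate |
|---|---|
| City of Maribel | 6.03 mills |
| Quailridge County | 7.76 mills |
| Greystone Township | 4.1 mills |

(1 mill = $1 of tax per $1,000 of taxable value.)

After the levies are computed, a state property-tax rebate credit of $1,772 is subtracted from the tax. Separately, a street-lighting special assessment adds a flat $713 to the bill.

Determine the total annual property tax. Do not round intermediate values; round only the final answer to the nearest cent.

$18,816.66

Assessed value = $1,534,520 × 0.724 = $1,110,992.48
City of Maribel: $1,110,992.48 × 0.00603 = $6,699.2846544
Quailridge County: $1,110,992.48 × 0.00776 = $8,621.3016448
Greystone Township: $1,110,992.48 × 0.0041 = $4,555.069168
Levies subtotal = $19,875.6554672
After credit = $19,875.6554672 − $1,772 = $18,103.6554672
Total = $18,103.6554672 + $713 = $18,816.6554672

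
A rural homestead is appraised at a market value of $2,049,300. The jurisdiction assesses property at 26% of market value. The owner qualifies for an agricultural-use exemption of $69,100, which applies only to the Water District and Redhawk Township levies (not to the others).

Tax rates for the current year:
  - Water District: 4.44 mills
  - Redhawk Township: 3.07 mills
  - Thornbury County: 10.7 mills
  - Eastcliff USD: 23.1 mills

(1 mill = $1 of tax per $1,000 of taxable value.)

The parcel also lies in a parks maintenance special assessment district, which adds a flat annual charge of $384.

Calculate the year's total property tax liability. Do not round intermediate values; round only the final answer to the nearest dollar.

$21,876

Assessed value = $2,049,300 × 0.26 = $532,818
Water District: ($532,818 − $69,100) × 0.00444 = $463,718 × 0.00444 = $2,058.90792
Redhawk Township: ($532,818 − $69,100) × 0.00307 = $463,718 × 0.00307 = $1,423.61426
Thornbury County: $532,818 × 0.0107 = $5,701.1526
Eastcliff USD: $532,818 × 0.0231 = $12,308.0958
Levies subtotal = $21,491.77058
Total = $21,491.77058 + $384 = $21,875.77058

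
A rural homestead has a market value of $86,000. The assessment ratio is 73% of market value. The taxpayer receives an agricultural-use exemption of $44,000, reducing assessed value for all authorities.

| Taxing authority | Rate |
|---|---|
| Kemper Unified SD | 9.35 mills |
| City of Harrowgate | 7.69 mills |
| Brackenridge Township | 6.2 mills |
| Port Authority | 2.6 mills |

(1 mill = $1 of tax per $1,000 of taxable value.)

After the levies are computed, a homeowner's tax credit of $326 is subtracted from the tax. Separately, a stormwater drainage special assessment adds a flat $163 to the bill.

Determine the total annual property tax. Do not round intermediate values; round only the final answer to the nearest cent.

$322.28

Assessed value = $86,000 × 0.73 = $62,780
Taxable value = $62,780 − $44,000 = $18,780
Kemper Unified SD: $18,780 × 0.00935 = $175.593
City of Harrowgate: $18,780 × 0.00769 = $144.4182
Brackenridge Township: $18,780 × 0.0062 = $116.436
Port Authority: $18,780 × 0.0026 = $48.828
Levies subtotal = $485.2752
After credit = $485.2752 − $326 = $159.2752
Total = $159.2752 + $163 = $322.2752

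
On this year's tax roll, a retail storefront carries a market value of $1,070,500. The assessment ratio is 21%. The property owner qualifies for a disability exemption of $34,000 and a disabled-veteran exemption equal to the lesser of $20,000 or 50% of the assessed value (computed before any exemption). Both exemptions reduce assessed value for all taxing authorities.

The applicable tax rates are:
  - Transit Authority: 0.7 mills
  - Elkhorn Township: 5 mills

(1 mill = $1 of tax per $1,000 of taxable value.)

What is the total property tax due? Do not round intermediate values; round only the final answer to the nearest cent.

Assessed value = $1,070,500 × 0.21 = $224,805
Disabled-veteran exemption = min($20,000, 50% × $224,805) = min($20,000, $112,402.5) = $20,000 (dollar cap binds)
Taxable value = $224,805 − $34,000 − $20,000 = $170,805
Transit Authority: $170,805 × 0.0007 = $119.5635
Elkhorn Township: $170,805 × 0.005 = $854.025
Total = $973.5885

$973.59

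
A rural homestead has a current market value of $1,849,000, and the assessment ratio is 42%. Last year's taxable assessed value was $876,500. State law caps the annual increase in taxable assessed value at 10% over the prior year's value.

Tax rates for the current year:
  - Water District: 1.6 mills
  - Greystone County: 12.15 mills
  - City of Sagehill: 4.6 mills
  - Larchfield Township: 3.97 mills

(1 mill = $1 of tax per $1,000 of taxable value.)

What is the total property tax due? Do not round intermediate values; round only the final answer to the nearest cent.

$17,333.27

Uncapped assessed value = $1,849,000 × 0.42 = $776,580
Cap limit = $876,500 × 1.1 = $964,150
Taxable assessed value = min($776,580, $964,150) = $776,580 (cap does not bind)
Water District: $776,580 × 0.0016 = $1,242.528
Greystone County: $776,580 × 0.01215 = $9,435.447
City of Sagehill: $776,580 × 0.0046 = $3,572.268
Larchfield Township: $776,580 × 0.00397 = $3,083.0226
Total = $17,333.2656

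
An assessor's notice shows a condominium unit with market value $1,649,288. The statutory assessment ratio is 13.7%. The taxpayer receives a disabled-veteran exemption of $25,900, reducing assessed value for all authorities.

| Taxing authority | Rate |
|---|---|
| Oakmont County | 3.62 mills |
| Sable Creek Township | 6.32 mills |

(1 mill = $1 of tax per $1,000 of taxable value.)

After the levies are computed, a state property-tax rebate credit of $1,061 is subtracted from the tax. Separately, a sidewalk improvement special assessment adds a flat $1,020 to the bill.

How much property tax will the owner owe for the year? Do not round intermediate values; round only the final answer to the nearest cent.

Assessed value = $1,649,288 × 0.137 = $225,952.456
Taxable value = $225,952.456 − $25,900 = $200,052.456
Oakmont County: $200,052.456 × 0.00362 = $724.18989072
Sable Creek Township: $200,052.456 × 0.00632 = $1,264.33152192
Levies subtotal = $1,988.52141264
After credit = $1,988.52141264 − $1,061 = $927.52141264
Total = $927.52141264 + $1,020 = $1,947.52141264

$1,947.52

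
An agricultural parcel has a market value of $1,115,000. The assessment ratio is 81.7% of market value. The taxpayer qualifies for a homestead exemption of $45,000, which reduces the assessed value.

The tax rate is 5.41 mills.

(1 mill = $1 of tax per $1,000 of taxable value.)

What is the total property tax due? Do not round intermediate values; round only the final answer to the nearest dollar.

Assessed value = $1,115,000 × 0.817 = $910,955
Taxable value = $910,955 − $45,000 = $865,955
Tax = $865,955 × 0.00541 = $4,684.81655

$4,685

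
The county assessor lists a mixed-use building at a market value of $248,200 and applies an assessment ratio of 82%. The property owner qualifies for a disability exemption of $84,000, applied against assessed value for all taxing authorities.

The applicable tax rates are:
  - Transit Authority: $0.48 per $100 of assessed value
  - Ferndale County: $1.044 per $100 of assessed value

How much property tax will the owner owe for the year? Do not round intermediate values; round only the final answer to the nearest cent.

Assessed value = $248,200 × 0.82 = $203,524
Taxable value = $203,524 − $84,000 = $119,524
Transit Authority: $119,524 × 0.0048 = $573.7152
Ferndale County: $119,524 × 0.01044 = $1,247.83056
Total = $573.7152 + $1,247.83056 = $1,821.54576

$1,821.55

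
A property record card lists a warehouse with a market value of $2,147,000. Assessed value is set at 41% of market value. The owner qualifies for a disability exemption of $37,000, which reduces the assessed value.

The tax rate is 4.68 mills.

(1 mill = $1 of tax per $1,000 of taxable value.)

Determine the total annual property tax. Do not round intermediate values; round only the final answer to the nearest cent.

$3,946.50

Assessed value = $2,147,000 × 0.41 = $880,270
Taxable value = $880,270 − $37,000 = $843,270
Tax = $843,270 × 0.00468 = $3,946.5036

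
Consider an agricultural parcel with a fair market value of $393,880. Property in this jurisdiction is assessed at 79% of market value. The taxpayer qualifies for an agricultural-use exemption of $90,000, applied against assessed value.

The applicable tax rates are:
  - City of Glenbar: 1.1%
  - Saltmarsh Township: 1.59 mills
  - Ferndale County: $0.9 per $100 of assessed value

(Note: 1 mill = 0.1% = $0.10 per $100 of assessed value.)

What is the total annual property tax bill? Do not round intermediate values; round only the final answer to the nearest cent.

$4,774.96

Assessed value = $393,880 × 0.79 = $311,165.2
Taxable value = $311,165.2 − $90,000 = $221,165.2
City of Glenbar: $221,165.2 × 0.011 = $2,432.8172
Saltmarsh Township: $221,165.2 × 0.00159 = $351.652668
Ferndale County: $221,165.2 × 0.009 = $1,990.4868
Total = $4,774.956668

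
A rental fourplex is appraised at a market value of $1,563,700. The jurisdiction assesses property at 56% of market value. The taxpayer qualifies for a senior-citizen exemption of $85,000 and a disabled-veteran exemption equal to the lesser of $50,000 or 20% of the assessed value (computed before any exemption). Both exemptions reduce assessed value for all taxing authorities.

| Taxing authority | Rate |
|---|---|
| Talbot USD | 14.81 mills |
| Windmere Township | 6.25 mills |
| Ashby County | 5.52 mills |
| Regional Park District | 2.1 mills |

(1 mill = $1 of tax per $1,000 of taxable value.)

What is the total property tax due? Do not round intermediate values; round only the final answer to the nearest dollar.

Assessed value = $1,563,700 × 0.56 = $875,672
Disabled-veteran exemption = min($50,000, 20% × $875,672) = min($50,000, $175,134.4) = $50,000 (dollar cap binds)
Taxable value = $875,672 − $85,000 − $50,000 = $740,672
Talbot USD: $740,672 × 0.01481 = $10,969.35232
Windmere Township: $740,672 × 0.00625 = $4,629.2
Ashby County: $740,672 × 0.00552 = $4,088.50944
Regional Park District: $740,672 × 0.0021 = $1,555.4112
Total = $21,242.47296

$21,242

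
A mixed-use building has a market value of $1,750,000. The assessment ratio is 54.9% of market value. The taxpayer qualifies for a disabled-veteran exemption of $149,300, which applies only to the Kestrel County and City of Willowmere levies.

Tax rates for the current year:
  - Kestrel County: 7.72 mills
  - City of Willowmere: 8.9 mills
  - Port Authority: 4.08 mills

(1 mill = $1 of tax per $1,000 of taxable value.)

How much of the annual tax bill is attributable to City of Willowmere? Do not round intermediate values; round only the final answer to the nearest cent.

Assessed value = $1,750,000 × 0.549 = $960,750
City of Willowmere taxable value = $960,750 − $149,300 = $811,450
City of Willowmere levy = $811,450 × 0.0089 = $7,221.905

$7,221.91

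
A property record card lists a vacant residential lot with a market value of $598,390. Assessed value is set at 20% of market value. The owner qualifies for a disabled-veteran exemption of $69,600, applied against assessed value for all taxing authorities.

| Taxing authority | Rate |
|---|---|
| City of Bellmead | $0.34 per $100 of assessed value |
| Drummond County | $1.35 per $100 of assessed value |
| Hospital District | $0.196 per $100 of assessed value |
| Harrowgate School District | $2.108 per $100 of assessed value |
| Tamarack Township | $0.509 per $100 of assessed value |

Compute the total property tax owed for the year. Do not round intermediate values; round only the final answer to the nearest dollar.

$2,255

Assessed value = $598,390 × 0.2 = $119,678
Taxable value = $119,678 − $69,600 = $50,078
City of Bellmead: $50,078 × 0.0034 = $170.2652
Drummond County: $50,078 × 0.0135 = $676.053
Hospital District: $50,078 × 0.00196 = $98.15288
Harrowgate School District: $50,078 × 0.02108 = $1,055.64424
Tamarack Township: $50,078 × 0.00509 = $254.89702
Total = $170.2652 + $676.053 + $98.15288 + $1,055.64424 + $254.89702 = $2,255.01234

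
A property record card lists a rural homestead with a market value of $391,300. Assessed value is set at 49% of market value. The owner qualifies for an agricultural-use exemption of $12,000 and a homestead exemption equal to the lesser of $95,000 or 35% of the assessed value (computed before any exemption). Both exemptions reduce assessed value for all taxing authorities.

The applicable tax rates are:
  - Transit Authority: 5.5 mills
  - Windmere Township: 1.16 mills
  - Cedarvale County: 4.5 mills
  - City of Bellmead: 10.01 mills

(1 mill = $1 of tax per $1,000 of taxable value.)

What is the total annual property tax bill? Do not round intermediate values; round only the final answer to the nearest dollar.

$2,384

Assessed value = $391,300 × 0.49 = $191,737
Homestead exemption = min($95,000, 35% × $191,737) = min($95,000, $67,107.95) = $67,107.95 (percentage binds)
Taxable value = $191,737 − $12,000 − $67,107.95 = $112,629.05
Transit Authority: $112,629.05 × 0.0055 = $619.459775
Windmere Township: $112,629.05 × 0.00116 = $130.649698
Cedarvale County: $112,629.05 × 0.0045 = $506.830725
City of Bellmead: $112,629.05 × 0.01001 = $1,127.4167905
Total = $2,384.3569885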